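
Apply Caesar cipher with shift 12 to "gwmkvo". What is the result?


Caesar cipher: shift "gwmkvo" by 12
  'g' (pos 6) + 12 = pos 18 = 's'
  'w' (pos 22) + 12 = pos 8 = 'i'
  'm' (pos 12) + 12 = pos 24 = 'y'
  'k' (pos 10) + 12 = pos 22 = 'w'
  'v' (pos 21) + 12 = pos 7 = 'h'
  'o' (pos 14) + 12 = pos 0 = 'a'
Result: siywha

siywha


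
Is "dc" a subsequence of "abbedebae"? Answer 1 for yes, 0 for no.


Check if "dc" is a subsequence of "abbedebae"
Greedy scan:
  Position 0 ('a'): no match needed
  Position 1 ('b'): no match needed
  Position 2 ('b'): no match needed
  Position 3 ('e'): no match needed
  Position 4 ('d'): matches sub[0] = 'd'
  Position 5 ('e'): no match needed
  Position 6 ('b'): no match needed
  Position 7 ('a'): no match needed
  Position 8 ('e'): no match needed
Only matched 1/2 characters => not a subsequence

0


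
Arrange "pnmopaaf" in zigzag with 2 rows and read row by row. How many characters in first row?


Zigzag "pnmopaaf" into 2 rows:
Placing characters:
  'p' => row 0
  'n' => row 1
  'm' => row 0
  'o' => row 1
  'p' => row 0
  'a' => row 1
  'a' => row 0
  'f' => row 1
Rows:
  Row 0: "pmpa"
  Row 1: "noaf"
First row length: 4

4


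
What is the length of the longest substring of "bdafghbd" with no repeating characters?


Input: "bdafghbd"
Sliding window (track last position of each char):
  Position 0 ('b'): window [0,0] length 1 -- new best
  Position 1 ('d'): window [0,1] length 2 -- new best
  Position 2 ('a'): window [0,2] length 3 -- new best
  Position 3 ('f'): window [0,3] length 4 -- new best
  Position 4 ('g'): window [0,4] length 5 -- new best
  Position 5 ('h'): window [0,5] length 6 -- new best
  Position 6 ('b'): repeat (last at 0), move window start to 1
  Position 6 ('b'): window [1,6] length 6
  Position 7 ('d'): repeat (last at 1), move window start to 2
  Position 7 ('d'): window [2,7] length 6
Longest substring with no repeats: "bdafgh" with length 6

6


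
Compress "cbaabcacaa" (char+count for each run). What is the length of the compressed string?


Input: cbaabcacaa
Runs:
  'c' x 1 => "c1"
  'b' x 1 => "b1"
  'a' x 2 => "a2"
  'b' x 1 => "b1"
  'c' x 1 => "c1"
  'a' x 1 => "a1"
  'c' x 1 => "c1"
  'a' x 2 => "a2"
Compressed: "c1b1a2b1c1a1c1a2"
Compressed length: 16

16


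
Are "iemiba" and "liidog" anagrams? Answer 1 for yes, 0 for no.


Strings: "iemiba", "liidog"
Sorted first:  abeiim
Sorted second: dgiilo
Differ at position 0: 'a' vs 'd' => not anagrams

0


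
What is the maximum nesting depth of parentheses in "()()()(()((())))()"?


Input: "()()()(()((())))()"
Tracking depth:
  Position 0 '(': depth becomes 1
  Position 1 ')': depth becomes 0
  Position 2 '(': depth becomes 1
  Position 3 ')': depth becomes 0
  Position 4 '(': depth becomes 1
  Position 5 ')': depth becomes 0
  Position 6 '(': depth becomes 1
  Position 7 '(': depth becomes 2
  Position 8 ')': depth becomes 1
  Position 9 '(': depth becomes 2
  Position 10 '(': depth becomes 3
  Position 11 '(': depth becomes 4
  Position 12 ')': depth becomes 3
  Position 13 ')': depth becomes 2
  Position 14 ')': depth becomes 1
  Position 15 ')': depth becomes 0
  Position 16 '(': depth becomes 1
  Position 17 ')': depth becomes 0
Maximum depth reached: 4

4


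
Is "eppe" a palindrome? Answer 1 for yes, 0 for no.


Input: eppe
Reversed: eppe
  Compare pos 0 ('e') with pos 3 ('e'): match
  Compare pos 1 ('p') with pos 2 ('p'): match
Result: palindrome

1


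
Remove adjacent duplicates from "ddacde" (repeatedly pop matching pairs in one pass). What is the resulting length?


Input: ddacde
Stack-based adjacent duplicate removal:
  Read 'd': push. Stack: d
  Read 'd': matches stack top 'd' => pop. Stack: (empty)
  Read 'a': push. Stack: a
  Read 'c': push. Stack: ac
  Read 'd': push. Stack: acd
  Read 'e': push. Stack: acde
Final stack: "acde" (length 4)

4


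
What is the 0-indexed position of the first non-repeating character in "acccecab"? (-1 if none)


Input: acccecab
Character frequencies:
  'a': 2
  'b': 1
  'c': 4
  'e': 1
Scanning left to right for freq == 1:
  Position 0 ('a'): freq=2, skip
  Position 1 ('c'): freq=4, skip
  Position 2 ('c'): freq=4, skip
  Position 3 ('c'): freq=4, skip
  Position 4 ('e'): unique! => answer = 4

4


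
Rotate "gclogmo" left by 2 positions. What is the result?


Input: "gclogmo", rotate left by 2
First 2 characters: "gc"
Remaining characters: "logmo"
Concatenate remaining + first: "logmo" + "gc" = "logmogc"

logmogc


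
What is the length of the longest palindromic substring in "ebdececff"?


Input: "ebdececff"
Checking substrings for palindromes:
  [3:6] "ece" (len 3) => palindrome
  [4:7] "cec" (len 3) => palindrome
  [7:9] "ff" (len 2) => palindrome
Longest palindromic substring: "ece" with length 3

3


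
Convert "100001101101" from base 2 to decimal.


Input: "100001101101" in base 2
Positional expansion:
  Digit '1' (value 1) x 2^11 = 2048
  Digit '0' (value 0) x 2^10 = 0
  Digit '0' (value 0) x 2^9 = 0
  Digit '0' (value 0) x 2^8 = 0
  Digit '0' (value 0) x 2^7 = 0
  Digit '1' (value 1) x 2^6 = 64
  Digit '1' (value 1) x 2^5 = 32
  Digit '0' (value 0) x 2^4 = 0
  Digit '1' (value 1) x 2^3 = 8
  Digit '1' (value 1) x 2^2 = 4
  Digit '0' (value 0) x 2^1 = 0
  Digit '1' (value 1) x 2^0 = 1
Sum = 2157

2157


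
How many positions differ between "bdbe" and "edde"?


Comparing "bdbe" and "edde" position by position:
  Position 0: 'b' vs 'e' => DIFFER
  Position 1: 'd' vs 'd' => same
  Position 2: 'b' vs 'd' => DIFFER
  Position 3: 'e' vs 'e' => same
Positions that differ: 2

2


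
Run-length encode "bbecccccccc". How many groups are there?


Input: bbecccccccc
Scanning for consecutive runs:
  Group 1: 'b' x 2 (positions 0-1)
  Group 2: 'e' x 1 (positions 2-2)
  Group 3: 'c' x 8 (positions 3-10)
Total groups: 3

3


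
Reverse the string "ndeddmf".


Input: ndeddmf
Reading characters right to left:
  Position 6: 'f'
  Position 5: 'm'
  Position 4: 'd'
  Position 3: 'd'
  Position 2: 'e'
  Position 1: 'd'
  Position 0: 'n'
Reversed: fmddedn

fmddedn


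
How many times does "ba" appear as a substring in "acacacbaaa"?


Searching for "ba" in "acacacbaaa"
Scanning each position:
  Position 0: "ac" => no
  Position 1: "ca" => no
  Position 2: "ac" => no
  Position 3: "ca" => no
  Position 4: "ac" => no
  Position 5: "cb" => no
  Position 6: "ba" => MATCH
  Position 7: "aa" => no
  Position 8: "aa" => no
Total occurrences: 1

1


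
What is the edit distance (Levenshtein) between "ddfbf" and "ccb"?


Computing edit distance: "ddfbf" -> "ccb"
DP table:
           c    c    b
      0    1    2    3
  d   1    1    2    3
  d   2    2    2    3
  f   3    3    3    3
  b   4    4    4    3
  f   5    5    5    4
Edit distance = dp[5][3] = 4

4


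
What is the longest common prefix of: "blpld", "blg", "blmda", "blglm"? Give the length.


Words: blpld, blg, blmda, blglm
  Position 0: all 'b' => match
  Position 1: all 'l' => match
  Position 2: ('p', 'g', 'm', 'g') => mismatch, stop
LCP = "bl" (length 2)

2


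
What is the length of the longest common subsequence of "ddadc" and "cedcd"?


LCS of "ddadc" and "cedcd"
DP table:
           c    e    d    c    d
      0    0    0    0    0    0
  d   0    0    0    1    1    1
  d   0    0    0    1    1    2
  a   0    0    0    1    1    2
  d   0    0    0    1    1    2
  c   0    1    1    1    2    2
LCS length = dp[5][5] = 2

2


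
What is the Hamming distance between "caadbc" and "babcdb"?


Comparing "caadbc" and "babcdb" position by position:
  Position 0: 'c' vs 'b' => differ
  Position 1: 'a' vs 'a' => same
  Position 2: 'a' vs 'b' => differ
  Position 3: 'd' vs 'c' => differ
  Position 4: 'b' vs 'd' => differ
  Position 5: 'c' vs 'b' => differ
Total differences (Hamming distance): 5

5


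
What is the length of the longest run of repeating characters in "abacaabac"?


Input: "abacaabac"
Scanning for longest run:
  Position 1 ('b'): new char, reset run to 1
  Position 2 ('a'): new char, reset run to 1
  Position 3 ('c'): new char, reset run to 1
  Position 4 ('a'): new char, reset run to 1
  Position 5 ('a'): continues run of 'a', length=2
  Position 6 ('b'): new char, reset run to 1
  Position 7 ('a'): new char, reset run to 1
  Position 8 ('c'): new char, reset run to 1
Longest run: 'a' with length 2

2


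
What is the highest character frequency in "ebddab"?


Input: ebddab
Character counts:
  'a': 1
  'b': 2
  'd': 2
  'e': 1
Maximum frequency: 2

2


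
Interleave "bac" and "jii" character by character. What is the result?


Interleaving "bac" and "jii":
  Position 0: 'b' from first, 'j' from second => "bj"
  Position 1: 'a' from first, 'i' from second => "ai"
  Position 2: 'c' from first, 'i' from second => "ci"
Result: bjaici

bjaici


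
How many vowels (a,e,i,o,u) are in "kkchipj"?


Input: kkchipj
Checking each character:
  'k' at position 0: consonant
  'k' at position 1: consonant
  'c' at position 2: consonant
  'h' at position 3: consonant
  'i' at position 4: vowel (running total: 1)
  'p' at position 5: consonant
  'j' at position 6: consonant
Total vowels: 1

1


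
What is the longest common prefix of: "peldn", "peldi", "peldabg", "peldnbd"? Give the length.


Words: peldn, peldi, peldabg, peldnbd
  Position 0: all 'p' => match
  Position 1: all 'e' => match
  Position 2: all 'l' => match
  Position 3: all 'd' => match
  Position 4: ('n', 'i', 'a', 'n') => mismatch, stop
LCP = "peld" (length 4)

4


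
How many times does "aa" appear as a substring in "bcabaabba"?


Searching for "aa" in "bcabaabba"
Scanning each position:
  Position 0: "bc" => no
  Position 1: "ca" => no
  Position 2: "ab" => no
  Position 3: "ba" => no
  Position 4: "aa" => MATCH
  Position 5: "ab" => no
  Position 6: "bb" => no
  Position 7: "ba" => no
Total occurrences: 1

1


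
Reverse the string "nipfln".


Input: nipfln
Reading characters right to left:
  Position 5: 'n'
  Position 4: 'l'
  Position 3: 'f'
  Position 2: 'p'
  Position 1: 'i'
  Position 0: 'n'
Reversed: nlfpin

nlfpin


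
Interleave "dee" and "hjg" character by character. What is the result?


Interleaving "dee" and "hjg":
  Position 0: 'd' from first, 'h' from second => "dh"
  Position 1: 'e' from first, 'j' from second => "ej"
  Position 2: 'e' from first, 'g' from second => "eg"
Result: dhejeg

dhejeg


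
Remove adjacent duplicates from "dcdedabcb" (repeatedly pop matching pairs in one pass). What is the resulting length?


Input: dcdedabcb
Stack-based adjacent duplicate removal:
  Read 'd': push. Stack: d
  Read 'c': push. Stack: dc
  Read 'd': push. Stack: dcd
  Read 'e': push. Stack: dcde
  Read 'd': push. Stack: dcded
  Read 'a': push. Stack: dcdeda
  Read 'b': push. Stack: dcdedab
  Read 'c': push. Stack: dcdedabc
  Read 'b': push. Stack: dcdedabcb
Final stack: "dcdedabcb" (length 9)

9


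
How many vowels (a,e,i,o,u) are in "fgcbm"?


Input: fgcbm
Checking each character:
  'f' at position 0: consonant
  'g' at position 1: consonant
  'c' at position 2: consonant
  'b' at position 3: consonant
  'm' at position 4: consonant
Total vowels: 0

0


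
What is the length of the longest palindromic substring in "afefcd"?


Input: "afefcd"
Checking substrings for palindromes:
  [1:4] "fef" (len 3) => palindrome
Longest palindromic substring: "fef" with length 3

3


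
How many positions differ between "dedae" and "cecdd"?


Comparing "dedae" and "cecdd" position by position:
  Position 0: 'd' vs 'c' => DIFFER
  Position 1: 'e' vs 'e' => same
  Position 2: 'd' vs 'c' => DIFFER
  Position 3: 'a' vs 'd' => DIFFER
  Position 4: 'e' vs 'd' => DIFFER
Positions that differ: 4

4


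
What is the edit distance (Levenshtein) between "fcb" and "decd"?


Computing edit distance: "fcb" -> "decd"
DP table:
           d    e    c    d
      0    1    2    3    4
  f   1    1    2    3    4
  c   2    2    2    2    3
  b   3    3    3    3    3
Edit distance = dp[3][4] = 3

3


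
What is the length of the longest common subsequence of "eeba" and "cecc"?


LCS of "eeba" and "cecc"
DP table:
           c    e    c    c
      0    0    0    0    0
  e   0    0    1    1    1
  e   0    0    1    1    1
  b   0    0    1    1    1
  a   0    0    1    1    1
LCS length = dp[4][4] = 1

1


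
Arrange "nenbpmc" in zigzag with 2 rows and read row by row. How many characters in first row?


Zigzag "nenbpmc" into 2 rows:
Placing characters:
  'n' => row 0
  'e' => row 1
  'n' => row 0
  'b' => row 1
  'p' => row 0
  'm' => row 1
  'c' => row 0
Rows:
  Row 0: "nnpc"
  Row 1: "ebm"
First row length: 4

4


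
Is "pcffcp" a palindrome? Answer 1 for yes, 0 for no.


Input: pcffcp
Reversed: pcffcp
  Compare pos 0 ('p') with pos 5 ('p'): match
  Compare pos 1 ('c') with pos 4 ('c'): match
  Compare pos 2 ('f') with pos 3 ('f'): match
Result: palindrome

1


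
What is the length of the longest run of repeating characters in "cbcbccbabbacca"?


Input: "cbcbccbabbacca"
Scanning for longest run:
  Position 1 ('b'): new char, reset run to 1
  Position 2 ('c'): new char, reset run to 1
  Position 3 ('b'): new char, reset run to 1
  Position 4 ('c'): new char, reset run to 1
  Position 5 ('c'): continues run of 'c', length=2
  Position 6 ('b'): new char, reset run to 1
  Position 7 ('a'): new char, reset run to 1
  Position 8 ('b'): new char, reset run to 1
  Position 9 ('b'): continues run of 'b', length=2
  Position 10 ('a'): new char, reset run to 1
  Position 11 ('c'): new char, reset run to 1
  Position 12 ('c'): continues run of 'c', length=2
  Position 13 ('a'): new char, reset run to 1
Longest run: 'c' with length 2

2


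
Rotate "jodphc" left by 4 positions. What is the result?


Input: "jodphc", rotate left by 4
First 4 characters: "jodp"
Remaining characters: "hc"
Concatenate remaining + first: "hc" + "jodp" = "hcjodp"

hcjodp


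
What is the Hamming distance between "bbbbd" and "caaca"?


Comparing "bbbbd" and "caaca" position by position:
  Position 0: 'b' vs 'c' => differ
  Position 1: 'b' vs 'a' => differ
  Position 2: 'b' vs 'a' => differ
  Position 3: 'b' vs 'c' => differ
  Position 4: 'd' vs 'a' => differ
Total differences (Hamming distance): 5

5


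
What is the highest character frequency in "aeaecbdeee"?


Input: aeaecbdeee
Character counts:
  'a': 2
  'b': 1
  'c': 1
  'd': 1
  'e': 5
Maximum frequency: 5

5


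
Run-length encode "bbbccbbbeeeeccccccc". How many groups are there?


Input: bbbccbbbeeeeccccccc
Scanning for consecutive runs:
  Group 1: 'b' x 3 (positions 0-2)
  Group 2: 'c' x 2 (positions 3-4)
  Group 3: 'b' x 3 (positions 5-7)
  Group 4: 'e' x 4 (positions 8-11)
  Group 5: 'c' x 7 (positions 12-18)
Total groups: 5

5


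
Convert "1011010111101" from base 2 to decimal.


Input: "1011010111101" in base 2
Positional expansion:
  Digit '1' (value 1) x 2^12 = 4096
  Digit '0' (value 0) x 2^11 = 0
  Digit '1' (value 1) x 2^10 = 1024
  Digit '1' (value 1) x 2^9 = 512
  Digit '0' (value 0) x 2^8 = 0
  Digit '1' (value 1) x 2^7 = 128
  Digit '0' (value 0) x 2^6 = 0
  Digit '1' (value 1) x 2^5 = 32
  Digit '1' (value 1) x 2^4 = 16
  Digit '1' (value 1) x 2^3 = 8
  Digit '1' (value 1) x 2^2 = 4
  Digit '0' (value 0) x 2^1 = 0
  Digit '1' (value 1) x 2^0 = 1
Sum = 5821

5821


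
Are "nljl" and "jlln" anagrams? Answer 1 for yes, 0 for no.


Strings: "nljl", "jlln"
Sorted first:  jlln
Sorted second: jlln
Sorted forms match => anagrams

1


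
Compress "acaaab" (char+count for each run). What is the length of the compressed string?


Input: acaaab
Runs:
  'a' x 1 => "a1"
  'c' x 1 => "c1"
  'a' x 3 => "a3"
  'b' x 1 => "b1"
Compressed: "a1c1a3b1"
Compressed length: 8

8


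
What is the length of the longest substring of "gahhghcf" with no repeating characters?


Input: "gahhghcf"
Sliding window (track last position of each char):
  Position 0 ('g'): window [0,0] length 1 -- new best
  Position 1 ('a'): window [0,1] length 2 -- new best
  Position 2 ('h'): window [0,2] length 3 -- new best
  Position 3 ('h'): repeat (last at 2), move window start to 3
  Position 3 ('h'): window [3,3] length 1
  Position 4 ('g'): window [3,4] length 2
  Position 5 ('h'): repeat (last at 3), move window start to 4
  Position 5 ('h'): window [4,5] length 2
  Position 6 ('c'): window [4,6] length 3
  Position 7 ('f'): window [4,7] length 4 -- new best
Longest substring with no repeats: "ghcf" with length 4

4


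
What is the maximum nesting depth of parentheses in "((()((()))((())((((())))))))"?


Input: "((()((()))((())((((())))))))"
Tracking depth:
  Position 0 '(': depth becomes 1
  Position 1 '(': depth becomes 2
  Position 2 '(': depth becomes 3
  Position 3 ')': depth becomes 2
  Position 4 '(': depth becomes 3
  Position 5 '(': depth becomes 4
  Position 6 '(': depth becomes 5
  Position 7 ')': depth becomes 4
  Position 8 ')': depth becomes 3
  Position 9 ')': depth becomes 2
  Position 10 '(': depth becomes 3
  Position 11 '(': depth becomes 4
  Position 12 '(': depth becomes 5
  Position 13 ')': depth becomes 4
  Position 14 ')': depth becomes 3
  Position 15 '(': depth becomes 4
  Position 16 '(': depth becomes 5
  Position 17 '(': depth becomes 6
  Position 18 '(': depth becomes 7
  Position 19 '(': depth becomes 8
  Position 20 ')': depth becomes 7
  Position 21 ')': depth becomes 6
  Position 22 ')': depth becomes 5
  Position 23 ')': depth becomes 4
  Position 24 ')': depth becomes 3
  Position 25 ')': depth becomes 2
  Position 26 ')': depth becomes 1
  Position 27 ')': depth becomes 0
Maximum depth reached: 8

8


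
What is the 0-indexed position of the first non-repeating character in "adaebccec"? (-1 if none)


Input: adaebccec
Character frequencies:
  'a': 2
  'b': 1
  'c': 3
  'd': 1
  'e': 2
Scanning left to right for freq == 1:
  Position 0 ('a'): freq=2, skip
  Position 1 ('d'): unique! => answer = 1

1


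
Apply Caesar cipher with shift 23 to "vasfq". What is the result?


Caesar cipher: shift "vasfq" by 23
  'v' (pos 21) + 23 = pos 18 = 's'
  'a' (pos 0) + 23 = pos 23 = 'x'
  's' (pos 18) + 23 = pos 15 = 'p'
  'f' (pos 5) + 23 = pos 2 = 'c'
  'q' (pos 16) + 23 = pos 13 = 'n'
Result: sxpcn

sxpcn


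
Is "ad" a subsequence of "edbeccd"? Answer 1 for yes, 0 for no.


Check if "ad" is a subsequence of "edbeccd"
Greedy scan:
  Position 0 ('e'): no match needed
  Position 1 ('d'): no match needed
  Position 2 ('b'): no match needed
  Position 3 ('e'): no match needed
  Position 4 ('c'): no match needed
  Position 5 ('c'): no match needed
  Position 6 ('d'): no match needed
Only matched 0/2 characters => not a subsequence

0


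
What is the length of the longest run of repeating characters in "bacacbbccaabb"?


Input: "bacacbbccaabb"
Scanning for longest run:
  Position 1 ('a'): new char, reset run to 1
  Position 2 ('c'): new char, reset run to 1
  Position 3 ('a'): new char, reset run to 1
  Position 4 ('c'): new char, reset run to 1
  Position 5 ('b'): new char, reset run to 1
  Position 6 ('b'): continues run of 'b', length=2
  Position 7 ('c'): new char, reset run to 1
  Position 8 ('c'): continues run of 'c', length=2
  Position 9 ('a'): new char, reset run to 1
  Position 10 ('a'): continues run of 'a', length=2
  Position 11 ('b'): new char, reset run to 1
  Position 12 ('b'): continues run of 'b', length=2
Longest run: 'b' with length 2

2


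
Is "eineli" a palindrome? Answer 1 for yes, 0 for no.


Input: eineli
Reversed: ilenie
  Compare pos 0 ('e') with pos 5 ('i'): MISMATCH
  Compare pos 1 ('i') with pos 4 ('l'): MISMATCH
  Compare pos 2 ('n') with pos 3 ('e'): MISMATCH
Result: not a palindrome

0


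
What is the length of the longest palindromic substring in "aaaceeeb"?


Input: "aaaceeeb"
Checking substrings for palindromes:
  [0:3] "aaa" (len 3) => palindrome
  [4:7] "eee" (len 3) => palindrome
  [0:2] "aa" (len 2) => palindrome
  [1:3] "aa" (len 2) => palindrome
  [4:6] "ee" (len 2) => palindrome
  [5:7] "ee" (len 2) => palindrome
Longest palindromic substring: "aaa" with length 3

3


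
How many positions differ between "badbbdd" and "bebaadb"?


Comparing "badbbdd" and "bebaadb" position by position:
  Position 0: 'b' vs 'b' => same
  Position 1: 'a' vs 'e' => DIFFER
  Position 2: 'd' vs 'b' => DIFFER
  Position 3: 'b' vs 'a' => DIFFER
  Position 4: 'b' vs 'a' => DIFFER
  Position 5: 'd' vs 'd' => same
  Position 6: 'd' vs 'b' => DIFFER
Positions that differ: 5

5


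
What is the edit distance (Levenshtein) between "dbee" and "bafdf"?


Computing edit distance: "dbee" -> "bafdf"
DP table:
           b    a    f    d    f
      0    1    2    3    4    5
  d   1    1    2    3    3    4
  b   2    1    2    3    4    4
  e   3    2    2    3    4    5
  e   4    3    3    3    4    5
Edit distance = dp[4][5] = 5

5


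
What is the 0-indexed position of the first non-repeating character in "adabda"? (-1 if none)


Input: adabda
Character frequencies:
  'a': 3
  'b': 1
  'd': 2
Scanning left to right for freq == 1:
  Position 0 ('a'): freq=3, skip
  Position 1 ('d'): freq=2, skip
  Position 2 ('a'): freq=3, skip
  Position 3 ('b'): unique! => answer = 3

3


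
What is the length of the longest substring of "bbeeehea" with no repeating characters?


Input: "bbeeehea"
Sliding window (track last position of each char):
  Position 0 ('b'): window [0,0] length 1 -- new best
  Position 1 ('b'): repeat (last at 0), move window start to 1
  Position 1 ('b'): window [1,1] length 1
  Position 2 ('e'): window [1,2] length 2 -- new best
  Position 3 ('e'): repeat (last at 2), move window start to 3
  Position 3 ('e'): window [3,3] length 1
  Position 4 ('e'): repeat (last at 3), move window start to 4
  Position 4 ('e'): window [4,4] length 1
  Position 5 ('h'): window [4,5] length 2
  Position 6 ('e'): repeat (last at 4), move window start to 5
  Position 6 ('e'): window [5,6] length 2
  Position 7 ('a'): window [5,7] length 3 -- new best
Longest substring with no repeats: "hea" with length 3

3


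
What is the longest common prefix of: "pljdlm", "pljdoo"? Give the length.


Words: pljdlm, pljdoo
  Position 0: all 'p' => match
  Position 1: all 'l' => match
  Position 2: all 'j' => match
  Position 3: all 'd' => match
  Position 4: ('l', 'o') => mismatch, stop
LCP = "pljd" (length 4)

4


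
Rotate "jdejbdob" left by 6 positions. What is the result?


Input: "jdejbdob", rotate left by 6
First 6 characters: "jdejbd"
Remaining characters: "ob"
Concatenate remaining + first: "ob" + "jdejbd" = "objdejbd"

objdejbd


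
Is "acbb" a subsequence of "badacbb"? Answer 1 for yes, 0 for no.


Check if "acbb" is a subsequence of "badacbb"
Greedy scan:
  Position 0 ('b'): no match needed
  Position 1 ('a'): matches sub[0] = 'a'
  Position 2 ('d'): no match needed
  Position 3 ('a'): no match needed
  Position 4 ('c'): matches sub[1] = 'c'
  Position 5 ('b'): matches sub[2] = 'b'
  Position 6 ('b'): matches sub[3] = 'b'
All 4 characters matched => is a subsequence

1


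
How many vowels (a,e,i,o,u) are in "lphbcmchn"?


Input: lphbcmchn
Checking each character:
  'l' at position 0: consonant
  'p' at position 1: consonant
  'h' at position 2: consonant
  'b' at position 3: consonant
  'c' at position 4: consonant
  'm' at position 5: consonant
  'c' at position 6: consonant
  'h' at position 7: consonant
  'n' at position 8: consonant
Total vowels: 0

0


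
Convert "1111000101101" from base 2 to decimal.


Input: "1111000101101" in base 2
Positional expansion:
  Digit '1' (value 1) x 2^12 = 4096
  Digit '1' (value 1) x 2^11 = 2048
  Digit '1' (value 1) x 2^10 = 1024
  Digit '1' (value 1) x 2^9 = 512
  Digit '0' (value 0) x 2^8 = 0
  Digit '0' (value 0) x 2^7 = 0
  Digit '0' (value 0) x 2^6 = 0
  Digit '1' (value 1) x 2^5 = 32
  Digit '0' (value 0) x 2^4 = 0
  Digit '1' (value 1) x 2^3 = 8
  Digit '1' (value 1) x 2^2 = 4
  Digit '0' (value 0) x 2^1 = 0
  Digit '1' (value 1) x 2^0 = 1
Sum = 7725

7725


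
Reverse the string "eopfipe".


Input: eopfipe
Reading characters right to left:
  Position 6: 'e'
  Position 5: 'p'
  Position 4: 'i'
  Position 3: 'f'
  Position 2: 'p'
  Position 1: 'o'
  Position 0: 'e'
Reversed: epifpoe

epifpoe


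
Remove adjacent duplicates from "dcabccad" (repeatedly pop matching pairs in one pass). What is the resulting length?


Input: dcabccad
Stack-based adjacent duplicate removal:
  Read 'd': push. Stack: d
  Read 'c': push. Stack: dc
  Read 'a': push. Stack: dca
  Read 'b': push. Stack: dcab
  Read 'c': push. Stack: dcabc
  Read 'c': matches stack top 'c' => pop. Stack: dcab
  Read 'a': push. Stack: dcaba
  Read 'd': push. Stack: dcabad
Final stack: "dcabad" (length 6)

6


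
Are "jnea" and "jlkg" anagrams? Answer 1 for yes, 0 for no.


Strings: "jnea", "jlkg"
Sorted first:  aejn
Sorted second: gjkl
Differ at position 0: 'a' vs 'g' => not anagrams

0


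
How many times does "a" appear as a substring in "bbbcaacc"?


Searching for "a" in "bbbcaacc"
Scanning each position:
  Position 0: "b" => no
  Position 1: "b" => no
  Position 2: "b" => no
  Position 3: "c" => no
  Position 4: "a" => MATCH
  Position 5: "a" => MATCH
  Position 6: "c" => no
  Position 7: "c" => no
Total occurrences: 2

2


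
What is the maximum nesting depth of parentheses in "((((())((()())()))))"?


Input: "((((())((()())()))))"
Tracking depth:
  Position 0 '(': depth becomes 1
  Position 1 '(': depth becomes 2
  Position 2 '(': depth becomes 3
  Position 3 '(': depth becomes 4
  Position 4 '(': depth becomes 5
  Position 5 ')': depth becomes 4
  Position 6 ')': depth becomes 3
  Position 7 '(': depth becomes 4
  Position 8 '(': depth becomes 5
  Position 9 '(': depth becomes 6
  Position 10 ')': depth becomes 5
  Position 11 '(': depth becomes 6
  Position 12 ')': depth becomes 5
  Position 13 ')': depth becomes 4
  Position 14 '(': depth becomes 5
  Position 15 ')': depth becomes 4
  Position 16 ')': depth becomes 3
  Position 17 ')': depth becomes 2
  Position 18 ')': depth becomes 1
  Position 19 ')': depth becomes 0
Maximum depth reached: 6

6


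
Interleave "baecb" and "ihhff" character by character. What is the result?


Interleaving "baecb" and "ihhff":
  Position 0: 'b' from first, 'i' from second => "bi"
  Position 1: 'a' from first, 'h' from second => "ah"
  Position 2: 'e' from first, 'h' from second => "eh"
  Position 3: 'c' from first, 'f' from second => "cf"
  Position 4: 'b' from first, 'f' from second => "bf"
Result: biahehcfbf

biahehcfbf


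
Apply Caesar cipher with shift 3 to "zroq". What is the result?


Caesar cipher: shift "zroq" by 3
  'z' (pos 25) + 3 = pos 2 = 'c'
  'r' (pos 17) + 3 = pos 20 = 'u'
  'o' (pos 14) + 3 = pos 17 = 'r'
  'q' (pos 16) + 3 = pos 19 = 't'
Result: curt

curt


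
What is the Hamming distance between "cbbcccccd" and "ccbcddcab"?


Comparing "cbbcccccd" and "ccbcddcab" position by position:
  Position 0: 'c' vs 'c' => same
  Position 1: 'b' vs 'c' => differ
  Position 2: 'b' vs 'b' => same
  Position 3: 'c' vs 'c' => same
  Position 4: 'c' vs 'd' => differ
  Position 5: 'c' vs 'd' => differ
  Position 6: 'c' vs 'c' => same
  Position 7: 'c' vs 'a' => differ
  Position 8: 'd' vs 'b' => differ
Total differences (Hamming distance): 5

5


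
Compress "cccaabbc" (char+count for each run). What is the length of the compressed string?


Input: cccaabbc
Runs:
  'c' x 3 => "c3"
  'a' x 2 => "a2"
  'b' x 2 => "b2"
  'c' x 1 => "c1"
Compressed: "c3a2b2c1"
Compressed length: 8

8


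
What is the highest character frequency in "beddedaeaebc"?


Input: beddedaeaebc
Character counts:
  'a': 2
  'b': 2
  'c': 1
  'd': 3
  'e': 4
Maximum frequency: 4

4


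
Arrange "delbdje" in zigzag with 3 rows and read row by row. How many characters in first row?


Zigzag "delbdje" into 3 rows:
Placing characters:
  'd' => row 0
  'e' => row 1
  'l' => row 2
  'b' => row 1
  'd' => row 0
  'j' => row 1
  'e' => row 2
Rows:
  Row 0: "dd"
  Row 1: "ebj"
  Row 2: "le"
First row length: 2

2


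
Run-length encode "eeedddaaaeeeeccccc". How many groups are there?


Input: eeedddaaaeeeeccccc
Scanning for consecutive runs:
  Group 1: 'e' x 3 (positions 0-2)
  Group 2: 'd' x 3 (positions 3-5)
  Group 3: 'a' x 3 (positions 6-8)
  Group 4: 'e' x 4 (positions 9-12)
  Group 5: 'c' x 5 (positions 13-17)
Total groups: 5

5


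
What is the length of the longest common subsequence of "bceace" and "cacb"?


LCS of "bceace" and "cacb"
DP table:
           c    a    c    b
      0    0    0    0    0
  b   0    0    0    0    1
  c   0    1    1    1    1
  e   0    1    1    1    1
  a   0    1    2    2    2
  c   0    1    2    3    3
  e   0    1    2    3    3
LCS length = dp[6][4] = 3

3


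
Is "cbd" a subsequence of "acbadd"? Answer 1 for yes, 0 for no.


Check if "cbd" is a subsequence of "acbadd"
Greedy scan:
  Position 0 ('a'): no match needed
  Position 1 ('c'): matches sub[0] = 'c'
  Position 2 ('b'): matches sub[1] = 'b'
  Position 3 ('a'): no match needed
  Position 4 ('d'): matches sub[2] = 'd'
  Position 5 ('d'): no match needed
All 3 characters matched => is a subsequence

1


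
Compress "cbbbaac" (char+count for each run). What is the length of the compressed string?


Input: cbbbaac
Runs:
  'c' x 1 => "c1"
  'b' x 3 => "b3"
  'a' x 2 => "a2"
  'c' x 1 => "c1"
Compressed: "c1b3a2c1"
Compressed length: 8

8


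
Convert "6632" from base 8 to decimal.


Input: "6632" in base 8
Positional expansion:
  Digit '6' (value 6) x 8^3 = 3072
  Digit '6' (value 6) x 8^2 = 384
  Digit '3' (value 3) x 8^1 = 24
  Digit '2' (value 2) x 8^0 = 2
Sum = 3482

3482


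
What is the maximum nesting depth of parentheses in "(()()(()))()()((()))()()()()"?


Input: "(()()(()))()()((()))()()()()"
Tracking depth:
  Position 0 '(': depth becomes 1
  Position 1 '(': depth becomes 2
  Position 2 ')': depth becomes 1
  Position 3 '(': depth becomes 2
  Position 4 ')': depth becomes 1
  Position 5 '(': depth becomes 2
  Position 6 '(': depth becomes 3
  Position 7 ')': depth becomes 2
  Position 8 ')': depth becomes 1
  Position 9 ')': depth becomes 0
  Position 10 '(': depth becomes 1
  Position 11 ')': depth becomes 0
  Position 12 '(': depth becomes 1
  Position 13 ')': depth becomes 0
  Position 14 '(': depth becomes 1
  Position 15 '(': depth becomes 2
  Position 16 '(': depth becomes 3
  Position 17 ')': depth becomes 2
  Position 18 ')': depth becomes 1
  Position 19 ')': depth becomes 0
  Position 20 '(': depth becomes 1
  Position 21 ')': depth becomes 0
  Position 22 '(': depth becomes 1
  Position 23 ')': depth becomes 0
  Position 24 '(': depth becomes 1
  Position 25 ')': depth becomes 0
  Position 26 '(': depth becomes 1
  Position 27 ')': depth becomes 0
Maximum depth reached: 3

3


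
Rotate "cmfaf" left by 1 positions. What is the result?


Input: "cmfaf", rotate left by 1
First 1 characters: "c"
Remaining characters: "mfaf"
Concatenate remaining + first: "mfaf" + "c" = "mfafc"

mfafc


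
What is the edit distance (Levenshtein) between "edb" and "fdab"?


Computing edit distance: "edb" -> "fdab"
DP table:
           f    d    a    b
      0    1    2    3    4
  e   1    1    2    3    4
  d   2    2    1    2    3
  b   3    3    2    2    2
Edit distance = dp[3][4] = 2

2


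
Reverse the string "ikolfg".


Input: ikolfg
Reading characters right to left:
  Position 5: 'g'
  Position 4: 'f'
  Position 3: 'l'
  Position 2: 'o'
  Position 1: 'k'
  Position 0: 'i'
Reversed: gfloki

gfloki


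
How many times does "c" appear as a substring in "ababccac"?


Searching for "c" in "ababccac"
Scanning each position:
  Position 0: "a" => no
  Position 1: "b" => no
  Position 2: "a" => no
  Position 3: "b" => no
  Position 4: "c" => MATCH
  Position 5: "c" => MATCH
  Position 6: "a" => no
  Position 7: "c" => MATCH
Total occurrences: 3

3


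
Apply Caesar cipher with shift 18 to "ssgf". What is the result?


Caesar cipher: shift "ssgf" by 18
  's' (pos 18) + 18 = pos 10 = 'k'
  's' (pos 18) + 18 = pos 10 = 'k'
  'g' (pos 6) + 18 = pos 24 = 'y'
  'f' (pos 5) + 18 = pos 23 = 'x'
Result: kkyx

kkyx


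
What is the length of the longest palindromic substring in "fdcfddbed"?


Input: "fdcfddbed"
Checking substrings for palindromes:
  [4:6] "dd" (len 2) => palindrome
Longest palindromic substring: "dd" with length 2

2


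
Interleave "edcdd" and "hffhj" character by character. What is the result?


Interleaving "edcdd" and "hffhj":
  Position 0: 'e' from first, 'h' from second => "eh"
  Position 1: 'd' from first, 'f' from second => "df"
  Position 2: 'c' from first, 'f' from second => "cf"
  Position 3: 'd' from first, 'h' from second => "dh"
  Position 4: 'd' from first, 'j' from second => "dj"
Result: ehdfcfdhdj

ehdfcfdhdj


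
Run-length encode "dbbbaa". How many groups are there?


Input: dbbbaa
Scanning for consecutive runs:
  Group 1: 'd' x 1 (positions 0-0)
  Group 2: 'b' x 3 (positions 1-3)
  Group 3: 'a' x 2 (positions 4-5)
Total groups: 3

3


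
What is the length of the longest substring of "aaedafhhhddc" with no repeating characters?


Input: "aaedafhhhddc"
Sliding window (track last position of each char):
  Position 0 ('a'): window [0,0] length 1 -- new best
  Position 1 ('a'): repeat (last at 0), move window start to 1
  Position 1 ('a'): window [1,1] length 1
  Position 2 ('e'): window [1,2] length 2 -- new best
  Position 3 ('d'): window [1,3] length 3 -- new best
  Position 4 ('a'): repeat (last at 1), move window start to 2
  Position 4 ('a'): window [2,4] length 3
  Position 5 ('f'): window [2,5] length 4 -- new best
  Position 6 ('h'): window [2,6] length 5 -- new best
  Position 7 ('h'): repeat (last at 6), move window start to 7
  Position 7 ('h'): window [7,7] length 1
  Position 8 ('h'): repeat (last at 7), move window start to 8
  Position 8 ('h'): window [8,8] length 1
  Position 9 ('d'): window [8,9] length 2
  Position 10 ('d'): repeat (last at 9), move window start to 10
  Position 10 ('d'): window [10,10] length 1
  Position 11 ('c'): window [10,11] length 2
Longest substring with no repeats: "edafh" with length 5

5


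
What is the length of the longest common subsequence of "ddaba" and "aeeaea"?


LCS of "ddaba" and "aeeaea"
DP table:
           a    e    e    a    e    a
      0    0    0    0    0    0    0
  d   0    0    0    0    0    0    0
  d   0    0    0    0    0    0    0
  a   0    1    1    1    1    1    1
  b   0    1    1    1    1    1    1
  a   0    1    1    1    2    2    2
LCS length = dp[5][6] = 2

2


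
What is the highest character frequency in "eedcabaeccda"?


Input: eedcabaeccda
Character counts:
  'a': 3
  'b': 1
  'c': 3
  'd': 2
  'e': 3
Maximum frequency: 3

3


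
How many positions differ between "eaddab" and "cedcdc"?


Comparing "eaddab" and "cedcdc" position by position:
  Position 0: 'e' vs 'c' => DIFFER
  Position 1: 'a' vs 'e' => DIFFER
  Position 2: 'd' vs 'd' => same
  Position 3: 'd' vs 'c' => DIFFER
  Position 4: 'a' vs 'd' => DIFFER
  Position 5: 'b' vs 'c' => DIFFER
Positions that differ: 5

5


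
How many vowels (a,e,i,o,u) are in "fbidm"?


Input: fbidm
Checking each character:
  'f' at position 0: consonant
  'b' at position 1: consonant
  'i' at position 2: vowel (running total: 1)
  'd' at position 3: consonant
  'm' at position 4: consonant
Total vowels: 1

1


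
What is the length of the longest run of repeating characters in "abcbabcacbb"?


Input: "abcbabcacbb"
Scanning for longest run:
  Position 1 ('b'): new char, reset run to 1
  Position 2 ('c'): new char, reset run to 1
  Position 3 ('b'): new char, reset run to 1
  Position 4 ('a'): new char, reset run to 1
  Position 5 ('b'): new char, reset run to 1
  Position 6 ('c'): new char, reset run to 1
  Position 7 ('a'): new char, reset run to 1
  Position 8 ('c'): new char, reset run to 1
  Position 9 ('b'): new char, reset run to 1
  Position 10 ('b'): continues run of 'b', length=2
Longest run: 'b' with length 2

2


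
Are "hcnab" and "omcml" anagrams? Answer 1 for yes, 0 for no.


Strings: "hcnab", "omcml"
Sorted first:  abchn
Sorted second: clmmo
Differ at position 0: 'a' vs 'c' => not anagrams

0


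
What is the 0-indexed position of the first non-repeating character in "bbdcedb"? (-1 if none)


Input: bbdcedb
Character frequencies:
  'b': 3
  'c': 1
  'd': 2
  'e': 1
Scanning left to right for freq == 1:
  Position 0 ('b'): freq=3, skip
  Position 1 ('b'): freq=3, skip
  Position 2 ('d'): freq=2, skip
  Position 3 ('c'): unique! => answer = 3

3


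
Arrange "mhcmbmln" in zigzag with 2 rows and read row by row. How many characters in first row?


Zigzag "mhcmbmln" into 2 rows:
Placing characters:
  'm' => row 0
  'h' => row 1
  'c' => row 0
  'm' => row 1
  'b' => row 0
  'm' => row 1
  'l' => row 0
  'n' => row 1
Rows:
  Row 0: "mcbl"
  Row 1: "hmmn"
First row length: 4

4


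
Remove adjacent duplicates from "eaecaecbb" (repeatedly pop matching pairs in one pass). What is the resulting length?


Input: eaecaecbb
Stack-based adjacent duplicate removal:
  Read 'e': push. Stack: e
  Read 'a': push. Stack: ea
  Read 'e': push. Stack: eae
  Read 'c': push. Stack: eaec
  Read 'a': push. Stack: eaeca
  Read 'e': push. Stack: eaecae
  Read 'c': push. Stack: eaecaec
  Read 'b': push. Stack: eaecaecb
  Read 'b': matches stack top 'b' => pop. Stack: eaecaec
Final stack: "eaecaec" (length 7)

7


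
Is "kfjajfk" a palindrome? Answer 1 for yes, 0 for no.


Input: kfjajfk
Reversed: kfjajfk
  Compare pos 0 ('k') with pos 6 ('k'): match
  Compare pos 1 ('f') with pos 5 ('f'): match
  Compare pos 2 ('j') with pos 4 ('j'): match
Result: palindrome

1


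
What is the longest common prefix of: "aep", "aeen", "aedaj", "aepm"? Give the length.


Words: aep, aeen, aedaj, aepm
  Position 0: all 'a' => match
  Position 1: all 'e' => match
  Position 2: ('p', 'e', 'd', 'p') => mismatch, stop
LCP = "ae" (length 2)

2


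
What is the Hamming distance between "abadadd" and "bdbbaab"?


Comparing "abadadd" and "bdbbaab" position by position:
  Position 0: 'a' vs 'b' => differ
  Position 1: 'b' vs 'd' => differ
  Position 2: 'a' vs 'b' => differ
  Position 3: 'd' vs 'b' => differ
  Position 4: 'a' vs 'a' => same
  Position 5: 'd' vs 'a' => differ
  Position 6: 'd' vs 'b' => differ
Total differences (Hamming distance): 6

6


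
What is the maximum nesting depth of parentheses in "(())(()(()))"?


Input: "(())(()(()))"
Tracking depth:
  Position 0 '(': depth becomes 1
  Position 1 '(': depth becomes 2
  Position 2 ')': depth becomes 1
  Position 3 ')': depth becomes 0
  Position 4 '(': depth becomes 1
  Position 5 '(': depth becomes 2
  Position 6 ')': depth becomes 1
  Position 7 '(': depth becomes 2
  Position 8 '(': depth becomes 3
  Position 9 ')': depth becomes 2
  Position 10 ')': depth becomes 1
  Position 11 ')': depth becomes 0
Maximum depth reached: 3

3


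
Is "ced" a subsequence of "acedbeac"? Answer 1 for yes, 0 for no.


Check if "ced" is a subsequence of "acedbeac"
Greedy scan:
  Position 0 ('a'): no match needed
  Position 1 ('c'): matches sub[0] = 'c'
  Position 2 ('e'): matches sub[1] = 'e'
  Position 3 ('d'): matches sub[2] = 'd'
  Position 4 ('b'): no match needed
  Position 5 ('e'): no match needed
  Position 6 ('a'): no match needed
  Position 7 ('c'): no match needed
All 3 characters matched => is a subsequence

1


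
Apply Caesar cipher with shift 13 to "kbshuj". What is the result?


Caesar cipher: shift "kbshuj" by 13
  'k' (pos 10) + 13 = pos 23 = 'x'
  'b' (pos 1) + 13 = pos 14 = 'o'
  's' (pos 18) + 13 = pos 5 = 'f'
  'h' (pos 7) + 13 = pos 20 = 'u'
  'u' (pos 20) + 13 = pos 7 = 'h'
  'j' (pos 9) + 13 = pos 22 = 'w'
Result: xofuhw

xofuhw


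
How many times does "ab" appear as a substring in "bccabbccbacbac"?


Searching for "ab" in "bccabbccbacbac"
Scanning each position:
  Position 0: "bc" => no
  Position 1: "cc" => no
  Position 2: "ca" => no
  Position 3: "ab" => MATCH
  Position 4: "bb" => no
  Position 5: "bc" => no
  Position 6: "cc" => no
  Position 7: "cb" => no
  Position 8: "ba" => no
  Position 9: "ac" => no
  Position 10: "cb" => no
  Position 11: "ba" => no
  Position 12: "ac" => no
Total occurrences: 1

1
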